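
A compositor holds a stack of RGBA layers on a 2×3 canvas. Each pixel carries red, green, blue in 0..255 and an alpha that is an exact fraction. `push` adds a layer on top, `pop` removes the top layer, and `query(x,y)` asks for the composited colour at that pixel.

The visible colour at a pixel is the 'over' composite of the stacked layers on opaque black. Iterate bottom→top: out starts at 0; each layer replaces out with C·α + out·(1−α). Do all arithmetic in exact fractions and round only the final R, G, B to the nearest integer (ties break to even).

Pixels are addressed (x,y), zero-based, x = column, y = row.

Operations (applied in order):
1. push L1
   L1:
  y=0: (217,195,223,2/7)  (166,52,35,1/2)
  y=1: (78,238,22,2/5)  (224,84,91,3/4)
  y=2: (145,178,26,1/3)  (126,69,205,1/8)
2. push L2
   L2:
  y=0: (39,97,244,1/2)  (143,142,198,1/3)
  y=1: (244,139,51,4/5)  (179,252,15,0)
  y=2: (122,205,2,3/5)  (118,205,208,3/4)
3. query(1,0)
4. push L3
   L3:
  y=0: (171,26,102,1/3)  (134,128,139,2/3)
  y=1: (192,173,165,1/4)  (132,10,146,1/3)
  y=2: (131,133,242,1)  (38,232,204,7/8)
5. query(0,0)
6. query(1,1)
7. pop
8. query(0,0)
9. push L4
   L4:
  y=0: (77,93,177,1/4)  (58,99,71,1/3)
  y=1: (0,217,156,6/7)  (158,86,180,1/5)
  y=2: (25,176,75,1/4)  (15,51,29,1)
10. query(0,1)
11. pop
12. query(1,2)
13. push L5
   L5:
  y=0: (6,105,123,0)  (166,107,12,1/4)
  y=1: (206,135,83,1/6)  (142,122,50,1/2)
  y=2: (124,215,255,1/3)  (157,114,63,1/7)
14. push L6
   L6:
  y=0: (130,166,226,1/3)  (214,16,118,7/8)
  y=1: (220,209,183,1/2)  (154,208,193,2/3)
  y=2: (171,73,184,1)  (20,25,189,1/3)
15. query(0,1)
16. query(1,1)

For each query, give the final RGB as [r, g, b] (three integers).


at x=1,y=0 over L1,L2:
+L1 (α=1/2) → [83, 26, 35/2]
+L2 (α=1/3) → [103, 194/3, 233/3]
= [103, 65, 78]

at x=0,y=0 over L1,L2,L3:
after L1 α=2/7: [62, 390/7, 446/7]
after L2 α=1/2: [101/2, 1069/14, 1077/7]
after L3 α=1/3: [272/3, 417/7, 956/7]
= [91, 60, 137]

at x=1,y=1 over L1,L2,L3:
+L1 (α=3/4) → [168, 63, 273/4]
+L2 (α=0) → [168, 63, 273/4]
+L3 (α=1/3) → [156, 136/3, 565/6]
→ [156, 45, 94]

(0,0) stack=L1,L2; from [0,0,0]:
L1 α=2/7: [62, 390/7, 446/7]
L2 α=1/2: [101/2, 1069/14, 1077/7]
= [50, 76, 154]

query (0,1) [L1,L2,L4] — begin 0,0,0
L1 α=2/5: [156/5, 476/5, 44/5]
L2 α=4/5: [5036/25, 3256/25, 1064/25]
L4 α=6/7: [5036/175, 35806/175, 24464/175]
→ [29, 205, 140]

at x=1,y=2 over L1,L2:
L1 α=1/8: [63/4, 69/8, 205/8]
L2 α=3/4: [1479/16, 4989/32, 5197/32]
→ [92, 156, 162]

query (0,1) [L1,L2,L5,L6] — begin 0,0,0
after L1 α=2/5: [156/5, 476/5, 44/5]
after L2 α=4/5: [5036/25, 3256/25, 1064/25]
after L5 α=1/6: [1011/5, 3931/30, 493/10]
after L6 α=1/2: [2111/10, 10201/60, 2323/20]
= [211, 170, 116]

at x=1,y=1 over L1,L2,L5,L6:
after L1 α=3/4: [168, 63, 273/4]
after L2 α=0: [168, 63, 273/4]
after L5 α=1/2: [155, 185/2, 473/8]
after L6 α=2/3: [463/3, 339/2, 1187/8]
= [154, 170, 148]


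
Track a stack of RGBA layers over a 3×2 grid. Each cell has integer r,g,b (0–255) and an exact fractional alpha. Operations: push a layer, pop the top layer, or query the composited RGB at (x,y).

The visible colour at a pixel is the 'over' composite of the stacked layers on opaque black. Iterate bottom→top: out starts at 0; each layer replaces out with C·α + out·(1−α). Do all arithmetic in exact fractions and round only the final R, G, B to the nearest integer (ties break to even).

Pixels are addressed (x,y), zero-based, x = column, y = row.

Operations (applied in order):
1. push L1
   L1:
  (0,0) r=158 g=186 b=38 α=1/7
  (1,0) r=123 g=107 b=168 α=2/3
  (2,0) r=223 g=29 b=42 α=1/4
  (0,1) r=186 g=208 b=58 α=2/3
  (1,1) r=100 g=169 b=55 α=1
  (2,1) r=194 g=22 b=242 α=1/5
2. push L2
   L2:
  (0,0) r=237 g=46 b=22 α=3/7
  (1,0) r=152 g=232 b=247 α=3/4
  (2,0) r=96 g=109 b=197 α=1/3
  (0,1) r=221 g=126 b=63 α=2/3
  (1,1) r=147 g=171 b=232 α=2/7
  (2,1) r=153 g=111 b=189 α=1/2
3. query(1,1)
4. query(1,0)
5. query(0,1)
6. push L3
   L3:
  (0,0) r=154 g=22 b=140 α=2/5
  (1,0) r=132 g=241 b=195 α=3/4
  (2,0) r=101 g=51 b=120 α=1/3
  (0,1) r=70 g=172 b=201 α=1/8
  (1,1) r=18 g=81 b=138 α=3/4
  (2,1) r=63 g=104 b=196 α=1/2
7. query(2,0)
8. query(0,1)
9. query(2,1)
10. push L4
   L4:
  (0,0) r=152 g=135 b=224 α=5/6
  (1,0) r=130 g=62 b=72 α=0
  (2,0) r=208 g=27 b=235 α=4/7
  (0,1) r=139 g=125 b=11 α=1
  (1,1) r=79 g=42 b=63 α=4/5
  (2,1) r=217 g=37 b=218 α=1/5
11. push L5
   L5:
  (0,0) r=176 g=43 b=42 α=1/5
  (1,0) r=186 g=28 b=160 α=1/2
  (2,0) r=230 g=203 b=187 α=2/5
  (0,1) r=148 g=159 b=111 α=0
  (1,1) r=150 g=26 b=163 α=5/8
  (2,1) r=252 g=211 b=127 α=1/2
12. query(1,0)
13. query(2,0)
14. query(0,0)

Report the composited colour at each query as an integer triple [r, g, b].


query (1,1) [L1,L2] — begin 0,0,0
L1 α=1: [100, 169, 55]
L2 α=2/7: [794/7, 1187/7, 739/7]
rounded: [113, 170, 106]

at x=1,y=0 over L1,L2:
+L1 (α=2/3) → [82, 214/3, 112]
+L2 (α=3/4) → [269/2, 1151/6, 853/4]
= [134, 192, 213]

at x=0,y=1 over L1,L2:
after L1 α=2/3: [124, 416/3, 116/3]
after L2 α=2/3: [566/3, 1172/9, 494/9]
rounded: [189, 130, 55]

(2,0) stack=L1,L2,L3; from [0,0,0]:
L1 α=1/4: [223/4, 29/4, 21/2]
L2 α=1/3: [415/6, 247/6, 218/3]
L3 α=1/3: [718/9, 400/9, 796/9]
rounded: [80, 44, 88]

(0,1) stack=L1,L2,L3; from [0,0,0]:
after L1 α=2/3: [124, 416/3, 116/3]
after L2 α=2/3: [566/3, 1172/9, 494/9]
after L3 α=1/8: [1043/6, 1219/9, 5267/72]
→ [174, 135, 73]

(2,1) stack=L1,L2,L3; from [0,0,0]:
after L1 α=1/5: [194/5, 22/5, 242/5]
after L2 α=1/2: [959/10, 577/10, 1187/10]
after L3 α=1/2: [1589/20, 1617/20, 3147/20]
→ [79, 81, 157]

at x=1,y=0 over L1,L2,L3,L4,L5:
+L1 (α=2/3) → [82, 214/3, 112]
+L2 (α=3/4) → [269/2, 1151/6, 853/4]
+L3 (α=3/4) → [1061/8, 5489/24, 3193/16]
+L4 (α=0) → [1061/8, 5489/24, 3193/16]
+L5 (α=1/2) → [2549/16, 6161/48, 5753/32]
= [159, 128, 180]

at x=2,y=0 over L1,L2,L3,L4,L5:
after L1 α=1/4: [223/4, 29/4, 21/2]
after L2 α=1/3: [415/6, 247/6, 218/3]
after L3 α=1/3: [718/9, 400/9, 796/9]
after L4 α=4/7: [3214/21, 724/21, 3616/21]
after L5 α=2/5: [6434/35, 3566/35, 6234/35]
→ [184, 102, 178]

(0,0) stack=L1,L2,L3,L4,L5; from [0,0,0]:
+L1 (α=1/7) → [158/7, 186/7, 38/7]
+L2 (α=3/7) → [5609/49, 1710/49, 614/49]
+L3 (α=2/5) → [31919/245, 7286/245, 15562/245]
+L4 (α=5/6) → [218119/1470, 172661/1470, 48327/245]
+L5 (α=1/5) → [565598/3675, 376927/3675, 203598/1225]
= [154, 103, 166]


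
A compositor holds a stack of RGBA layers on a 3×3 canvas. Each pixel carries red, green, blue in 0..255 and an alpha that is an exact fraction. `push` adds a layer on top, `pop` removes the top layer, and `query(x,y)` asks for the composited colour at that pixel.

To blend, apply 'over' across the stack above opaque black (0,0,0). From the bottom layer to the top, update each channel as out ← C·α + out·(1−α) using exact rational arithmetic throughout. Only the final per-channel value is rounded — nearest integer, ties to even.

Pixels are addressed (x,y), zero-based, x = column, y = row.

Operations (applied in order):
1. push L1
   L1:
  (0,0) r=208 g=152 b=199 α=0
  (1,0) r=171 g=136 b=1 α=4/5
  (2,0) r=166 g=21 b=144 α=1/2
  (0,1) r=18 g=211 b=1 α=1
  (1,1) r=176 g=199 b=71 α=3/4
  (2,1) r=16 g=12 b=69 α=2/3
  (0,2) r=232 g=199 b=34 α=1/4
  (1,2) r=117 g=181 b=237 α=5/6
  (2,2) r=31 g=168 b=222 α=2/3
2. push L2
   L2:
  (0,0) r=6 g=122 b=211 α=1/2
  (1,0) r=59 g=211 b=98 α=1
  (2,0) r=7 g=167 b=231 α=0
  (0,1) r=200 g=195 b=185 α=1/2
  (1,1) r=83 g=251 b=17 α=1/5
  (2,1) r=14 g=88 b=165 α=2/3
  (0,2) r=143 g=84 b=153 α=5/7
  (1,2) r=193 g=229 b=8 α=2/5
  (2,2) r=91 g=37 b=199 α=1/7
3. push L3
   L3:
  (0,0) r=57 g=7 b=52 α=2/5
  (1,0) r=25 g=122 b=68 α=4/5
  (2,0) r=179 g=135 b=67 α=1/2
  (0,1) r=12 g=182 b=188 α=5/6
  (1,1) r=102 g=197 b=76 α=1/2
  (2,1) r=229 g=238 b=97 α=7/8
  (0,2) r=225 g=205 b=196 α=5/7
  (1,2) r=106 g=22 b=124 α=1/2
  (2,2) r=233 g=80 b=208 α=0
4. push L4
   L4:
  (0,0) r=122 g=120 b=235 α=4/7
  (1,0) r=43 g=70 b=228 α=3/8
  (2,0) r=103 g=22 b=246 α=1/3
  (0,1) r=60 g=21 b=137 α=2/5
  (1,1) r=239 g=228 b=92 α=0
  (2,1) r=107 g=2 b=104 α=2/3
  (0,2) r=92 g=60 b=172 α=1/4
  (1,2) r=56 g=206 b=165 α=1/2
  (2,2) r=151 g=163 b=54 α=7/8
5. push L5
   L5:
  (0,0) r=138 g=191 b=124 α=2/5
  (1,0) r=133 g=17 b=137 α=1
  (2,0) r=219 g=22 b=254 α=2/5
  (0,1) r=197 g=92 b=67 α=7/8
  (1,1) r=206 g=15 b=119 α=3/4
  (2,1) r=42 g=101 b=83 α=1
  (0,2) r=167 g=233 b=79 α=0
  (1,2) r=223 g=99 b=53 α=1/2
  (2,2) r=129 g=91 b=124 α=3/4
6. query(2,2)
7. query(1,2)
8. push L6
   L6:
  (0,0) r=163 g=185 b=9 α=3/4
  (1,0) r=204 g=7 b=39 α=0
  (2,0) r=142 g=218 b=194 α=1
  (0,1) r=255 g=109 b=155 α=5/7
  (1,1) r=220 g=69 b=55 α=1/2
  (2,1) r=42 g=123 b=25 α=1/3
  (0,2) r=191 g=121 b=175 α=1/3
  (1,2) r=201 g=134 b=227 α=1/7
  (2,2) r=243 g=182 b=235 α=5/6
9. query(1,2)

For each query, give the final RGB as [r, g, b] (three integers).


at x=2,y=2 over L1,L2,L3,L4,L5:
after L1 α=2/3: [62/3, 112, 148]
after L2 α=1/7: [215/7, 709/7, 1087/7]
after L3 α=0: [215/7, 709/7, 1087/7]
after L4 α=7/8: [3807/28, 1087/7, 3733/56]
after L5 α=3/4: [14643/112, 1499/14, 24565/224]
rounded: [131, 107, 110]

at x=1,y=2 over L1,L2,L3,L4,L5:
L1 α=5/6: [195/2, 905/6, 395/2]
L2 α=2/5: [1357/10, 1821/10, 1217/10]
L3 α=1/2: [2417/20, 2041/20, 2457/20]
L4 α=1/2: [3537/40, 6161/40, 5757/40]
L5 α=1/2: [12457/80, 10121/80, 7877/80]
→ [156, 127, 98]

at x=1,y=2 over L1,L2,L3,L4,L5,L6:
+L1 (α=5/6) → [195/2, 905/6, 395/2]
+L2 (α=2/5) → [1357/10, 1821/10, 1217/10]
+L3 (α=1/2) → [2417/20, 2041/20, 2457/20]
+L4 (α=1/2) → [3537/40, 6161/40, 5757/40]
+L5 (α=1/2) → [12457/80, 10121/80, 7877/80]
+L6 (α=1/7) → [45411/280, 35723/280, 4673/40]
→ [162, 128, 117]


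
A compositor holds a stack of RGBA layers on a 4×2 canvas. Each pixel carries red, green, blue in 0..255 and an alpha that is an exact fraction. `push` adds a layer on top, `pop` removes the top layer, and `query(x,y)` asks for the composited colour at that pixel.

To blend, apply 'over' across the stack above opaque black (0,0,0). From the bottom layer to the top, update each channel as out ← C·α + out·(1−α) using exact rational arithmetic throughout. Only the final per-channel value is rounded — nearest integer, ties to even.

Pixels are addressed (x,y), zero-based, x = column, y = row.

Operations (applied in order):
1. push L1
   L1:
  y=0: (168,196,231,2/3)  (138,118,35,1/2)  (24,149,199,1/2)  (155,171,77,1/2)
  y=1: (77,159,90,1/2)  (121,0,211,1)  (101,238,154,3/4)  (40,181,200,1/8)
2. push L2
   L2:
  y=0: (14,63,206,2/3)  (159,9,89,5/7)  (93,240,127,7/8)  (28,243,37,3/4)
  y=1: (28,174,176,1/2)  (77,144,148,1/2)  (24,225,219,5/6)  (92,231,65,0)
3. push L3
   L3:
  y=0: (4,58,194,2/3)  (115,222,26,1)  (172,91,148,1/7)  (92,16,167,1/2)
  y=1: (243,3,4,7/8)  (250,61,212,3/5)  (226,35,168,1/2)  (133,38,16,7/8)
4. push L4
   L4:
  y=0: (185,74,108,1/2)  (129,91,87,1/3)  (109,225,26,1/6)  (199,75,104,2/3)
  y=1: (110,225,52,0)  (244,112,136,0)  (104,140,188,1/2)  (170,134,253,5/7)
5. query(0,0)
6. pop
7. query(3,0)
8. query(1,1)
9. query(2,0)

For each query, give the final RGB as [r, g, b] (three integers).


at x=0,y=0 over L1,L2,L3,L4:
L1 α=2/3: [112, 392/3, 154]
L2 α=2/3: [140/3, 770/9, 566/3]
L3 α=2/3: [164/9, 1814/27, 1730/9]
L4 α=1/2: [1829/18, 1906/27, 1351/9]
= [102, 71, 150]

(3,0) stack=L1,L2,L3; from [0,0,0]:
+L1 (α=1/2) → [155/2, 171/2, 77/2]
+L2 (α=3/4) → [323/8, 1629/8, 299/8]
+L3 (α=1/2) → [1059/16, 1757/16, 1635/16]
rounded: [66, 110, 102]

query (1,1) [L1,L2,L3] — begin 0,0,0
after L1 α=1: [121, 0, 211]
after L2 α=1/2: [99, 72, 359/2]
after L3 α=3/5: [948/5, 327/5, 199]
= [190, 65, 199]

query (2,0) [L1,L2,L3] — begin 0,0,0
L1 α=1/2: [12, 149/2, 199/2]
L2 α=7/8: [663/8, 3509/16, 1977/16]
L3 α=1/7: [2677/28, 11255/56, 7115/56]
rounded: [96, 201, 127]


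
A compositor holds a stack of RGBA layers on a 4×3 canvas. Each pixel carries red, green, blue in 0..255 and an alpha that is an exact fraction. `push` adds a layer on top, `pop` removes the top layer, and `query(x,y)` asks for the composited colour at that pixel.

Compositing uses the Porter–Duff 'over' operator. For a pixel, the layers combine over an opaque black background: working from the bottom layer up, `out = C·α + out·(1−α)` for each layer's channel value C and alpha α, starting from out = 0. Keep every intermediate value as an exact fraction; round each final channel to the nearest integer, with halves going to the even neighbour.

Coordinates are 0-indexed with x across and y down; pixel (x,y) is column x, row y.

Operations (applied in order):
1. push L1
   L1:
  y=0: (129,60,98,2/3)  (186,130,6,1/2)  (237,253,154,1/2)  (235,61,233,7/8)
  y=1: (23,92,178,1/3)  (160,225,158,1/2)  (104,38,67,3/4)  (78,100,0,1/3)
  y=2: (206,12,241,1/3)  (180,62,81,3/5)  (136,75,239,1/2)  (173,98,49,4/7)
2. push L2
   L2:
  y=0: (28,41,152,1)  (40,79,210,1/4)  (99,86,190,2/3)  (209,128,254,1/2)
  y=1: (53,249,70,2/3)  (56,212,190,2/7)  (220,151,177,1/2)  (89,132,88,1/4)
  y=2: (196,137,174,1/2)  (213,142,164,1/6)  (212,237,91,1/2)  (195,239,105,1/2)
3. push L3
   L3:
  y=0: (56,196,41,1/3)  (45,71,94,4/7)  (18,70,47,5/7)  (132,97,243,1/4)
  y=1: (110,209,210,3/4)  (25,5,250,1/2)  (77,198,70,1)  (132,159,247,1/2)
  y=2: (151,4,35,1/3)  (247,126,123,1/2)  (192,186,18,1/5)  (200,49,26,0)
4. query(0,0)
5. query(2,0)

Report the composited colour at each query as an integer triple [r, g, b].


at x=0,y=0 over L1,L2,L3:
after L1 α=2/3: [86, 40, 196/3]
after L2 α=1: [28, 41, 152]
after L3 α=1/3: [112/3, 278/3, 115]
→ [37, 93, 115]

at x=2,y=0 over L1,L2,L3:
+L1 (α=1/2) → [237/2, 253/2, 77]
+L2 (α=2/3) → [211/2, 199/2, 457/3]
+L3 (α=5/7) → [43, 549/7, 1619/21]
→ [43, 78, 77]


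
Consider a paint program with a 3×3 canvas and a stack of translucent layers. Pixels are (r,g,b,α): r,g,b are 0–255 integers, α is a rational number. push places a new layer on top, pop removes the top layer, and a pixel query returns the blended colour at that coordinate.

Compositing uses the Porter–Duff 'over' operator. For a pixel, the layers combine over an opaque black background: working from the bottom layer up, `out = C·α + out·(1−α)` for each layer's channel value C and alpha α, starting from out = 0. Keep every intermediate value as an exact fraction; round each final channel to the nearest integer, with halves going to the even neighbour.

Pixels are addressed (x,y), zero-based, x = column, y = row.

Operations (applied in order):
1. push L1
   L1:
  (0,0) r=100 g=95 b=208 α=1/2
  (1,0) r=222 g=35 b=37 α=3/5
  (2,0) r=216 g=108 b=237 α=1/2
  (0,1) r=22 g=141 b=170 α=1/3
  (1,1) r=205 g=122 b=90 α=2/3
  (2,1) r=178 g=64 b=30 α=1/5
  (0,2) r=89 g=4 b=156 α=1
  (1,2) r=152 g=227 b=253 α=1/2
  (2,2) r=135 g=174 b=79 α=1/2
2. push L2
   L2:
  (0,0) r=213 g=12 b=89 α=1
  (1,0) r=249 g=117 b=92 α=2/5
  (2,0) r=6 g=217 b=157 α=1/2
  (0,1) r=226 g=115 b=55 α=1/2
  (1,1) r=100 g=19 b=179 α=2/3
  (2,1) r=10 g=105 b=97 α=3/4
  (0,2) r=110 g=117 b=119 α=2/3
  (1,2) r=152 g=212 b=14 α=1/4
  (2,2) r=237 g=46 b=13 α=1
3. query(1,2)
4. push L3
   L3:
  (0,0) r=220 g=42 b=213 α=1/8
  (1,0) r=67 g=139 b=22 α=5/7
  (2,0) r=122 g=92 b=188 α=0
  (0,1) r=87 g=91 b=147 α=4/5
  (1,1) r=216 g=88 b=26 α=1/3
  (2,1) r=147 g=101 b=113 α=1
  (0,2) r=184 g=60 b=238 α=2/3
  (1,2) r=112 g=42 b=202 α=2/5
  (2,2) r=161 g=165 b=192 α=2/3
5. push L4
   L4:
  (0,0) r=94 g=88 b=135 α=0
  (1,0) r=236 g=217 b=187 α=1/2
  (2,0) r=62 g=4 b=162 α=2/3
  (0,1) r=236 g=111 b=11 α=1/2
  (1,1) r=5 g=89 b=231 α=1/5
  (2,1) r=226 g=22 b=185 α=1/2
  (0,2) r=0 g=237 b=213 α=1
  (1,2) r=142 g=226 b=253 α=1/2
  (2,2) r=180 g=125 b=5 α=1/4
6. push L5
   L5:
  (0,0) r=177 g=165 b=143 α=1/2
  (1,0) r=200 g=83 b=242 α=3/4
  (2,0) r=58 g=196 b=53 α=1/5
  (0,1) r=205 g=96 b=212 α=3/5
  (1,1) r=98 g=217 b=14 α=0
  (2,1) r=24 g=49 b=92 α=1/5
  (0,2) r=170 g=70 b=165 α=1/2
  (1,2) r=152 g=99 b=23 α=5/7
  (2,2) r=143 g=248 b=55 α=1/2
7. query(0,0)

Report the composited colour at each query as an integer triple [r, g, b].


at x=1,y=2 over L1,L2:
+L1 (α=1/2) → [76, 227/2, 253/2]
+L2 (α=1/4) → [95, 1105/8, 787/8]
rounded: [95, 138, 98]

(0,0) stack=L1,L2,L3,L4,L5; from [0,0,0]:
after L1 α=1/2: [50, 95/2, 104]
after L2 α=1: [213, 12, 89]
after L3 α=1/8: [1711/8, 63/4, 209/2]
after L4 α=0: [1711/8, 63/4, 209/2]
after L5 α=1/2: [3127/16, 723/8, 495/4]
rounded: [195, 90, 124]


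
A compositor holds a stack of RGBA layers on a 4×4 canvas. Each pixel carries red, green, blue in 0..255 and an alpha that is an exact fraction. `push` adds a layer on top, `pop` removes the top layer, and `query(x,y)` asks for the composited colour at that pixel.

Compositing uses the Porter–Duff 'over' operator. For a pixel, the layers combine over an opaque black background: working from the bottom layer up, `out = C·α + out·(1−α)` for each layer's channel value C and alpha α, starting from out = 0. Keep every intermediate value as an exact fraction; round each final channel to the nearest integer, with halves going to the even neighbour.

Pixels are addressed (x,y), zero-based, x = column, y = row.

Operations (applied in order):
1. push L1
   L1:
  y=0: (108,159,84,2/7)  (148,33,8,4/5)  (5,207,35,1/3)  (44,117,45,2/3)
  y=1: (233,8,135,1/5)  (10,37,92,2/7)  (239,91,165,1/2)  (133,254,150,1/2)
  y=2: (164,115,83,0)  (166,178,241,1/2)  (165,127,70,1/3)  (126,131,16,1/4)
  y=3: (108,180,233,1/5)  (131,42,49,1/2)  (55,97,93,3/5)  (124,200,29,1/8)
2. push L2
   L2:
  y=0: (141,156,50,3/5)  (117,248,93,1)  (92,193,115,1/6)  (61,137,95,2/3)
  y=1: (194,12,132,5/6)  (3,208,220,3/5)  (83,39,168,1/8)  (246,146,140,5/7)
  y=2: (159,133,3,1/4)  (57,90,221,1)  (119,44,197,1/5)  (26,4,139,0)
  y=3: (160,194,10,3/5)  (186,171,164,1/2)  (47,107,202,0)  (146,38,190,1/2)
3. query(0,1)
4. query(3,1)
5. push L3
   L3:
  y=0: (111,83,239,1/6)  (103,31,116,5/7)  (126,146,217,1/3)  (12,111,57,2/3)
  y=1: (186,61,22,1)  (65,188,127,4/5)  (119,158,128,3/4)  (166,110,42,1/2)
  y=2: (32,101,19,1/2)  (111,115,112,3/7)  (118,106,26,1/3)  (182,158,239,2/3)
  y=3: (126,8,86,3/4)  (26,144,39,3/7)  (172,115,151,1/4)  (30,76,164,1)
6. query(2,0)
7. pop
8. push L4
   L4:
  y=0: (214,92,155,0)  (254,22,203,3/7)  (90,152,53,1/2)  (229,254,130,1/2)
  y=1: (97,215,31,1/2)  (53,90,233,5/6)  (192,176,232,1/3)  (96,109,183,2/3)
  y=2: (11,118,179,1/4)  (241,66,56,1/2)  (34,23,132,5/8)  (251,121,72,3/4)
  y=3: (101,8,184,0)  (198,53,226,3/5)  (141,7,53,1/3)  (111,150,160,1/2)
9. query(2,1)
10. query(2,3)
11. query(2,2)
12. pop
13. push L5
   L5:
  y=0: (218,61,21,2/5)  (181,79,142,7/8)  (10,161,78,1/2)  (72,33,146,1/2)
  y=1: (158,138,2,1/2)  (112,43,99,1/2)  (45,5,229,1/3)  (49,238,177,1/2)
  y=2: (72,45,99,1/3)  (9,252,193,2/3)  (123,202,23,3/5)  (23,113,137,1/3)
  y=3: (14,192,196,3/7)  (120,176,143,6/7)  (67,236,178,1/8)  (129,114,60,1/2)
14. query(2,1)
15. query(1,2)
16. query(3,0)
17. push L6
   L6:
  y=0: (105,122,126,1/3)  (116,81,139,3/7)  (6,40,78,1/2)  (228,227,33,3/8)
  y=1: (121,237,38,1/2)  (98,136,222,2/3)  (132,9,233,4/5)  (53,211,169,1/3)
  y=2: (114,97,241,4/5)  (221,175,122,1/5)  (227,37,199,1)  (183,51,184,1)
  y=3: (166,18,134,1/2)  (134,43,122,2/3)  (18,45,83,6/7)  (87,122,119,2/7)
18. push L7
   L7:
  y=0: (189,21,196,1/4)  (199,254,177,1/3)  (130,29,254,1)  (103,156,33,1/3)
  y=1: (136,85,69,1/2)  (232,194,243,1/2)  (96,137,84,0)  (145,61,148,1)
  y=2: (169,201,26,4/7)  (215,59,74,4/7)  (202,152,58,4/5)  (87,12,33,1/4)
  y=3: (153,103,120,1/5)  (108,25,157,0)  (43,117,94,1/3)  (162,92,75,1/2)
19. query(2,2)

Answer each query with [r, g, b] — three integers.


at x=0,y=1 over L1,L2:
+L1 (α=1/5) → [233/5, 8/5, 27]
+L2 (α=5/6) → [5083/30, 154/15, 229/2]
= [169, 10, 114]

(3,1) stack=L1,L2; from [0,0,0]:
+L1 (α=1/2) → [133/2, 127, 75]
+L2 (α=5/7) → [1363/7, 984/7, 850/7]
→ [195, 141, 121]

query (2,0) [L1,L2,L3] — begin 0,0,0
after L1 α=1/3: [5/3, 69, 35/3]
after L2 α=1/6: [301/18, 269/3, 260/9]
after L3 α=1/3: [1435/27, 976/9, 2473/27]
rounded: [53, 108, 92]

(2,1) stack=L1,L2,L4; from [0,0,0]:
+L1 (α=1/2) → [239/2, 91/2, 165/2]
+L2 (α=1/8) → [1839/16, 715/16, 1491/16]
+L4 (α=1/3) → [1125/8, 2123/24, 3347/24]
rounded: [141, 88, 139]

query (2,3) [L1,L2,L4] — begin 0,0,0
+L1 (α=3/5) → [33, 291/5, 279/5]
+L2 (α=0) → [33, 291/5, 279/5]
+L4 (α=1/3) → [69, 617/15, 823/15]
= [69, 41, 55]

at x=2,y=2 over L1,L2,L4:
+L1 (α=1/3) → [55, 127/3, 70/3]
+L2 (α=1/5) → [339/5, 128/3, 871/15]
+L4 (α=5/8) → [1867/40, 243/8, 4171/40]
= [47, 30, 104]

(2,1) stack=L1,L2,L5; from [0,0,0]:
after L1 α=1/2: [239/2, 91/2, 165/2]
after L2 α=1/8: [1839/16, 715/16, 1491/16]
after L5 α=1/3: [733/8, 755/24, 3323/24]
→ [92, 31, 138]

query (1,2) [L1,L2,L5] — begin 0,0,0
+L1 (α=1/2) → [83, 89, 241/2]
+L2 (α=1) → [57, 90, 221]
+L5 (α=2/3) → [25, 198, 607/3]
= [25, 198, 202]

at x=3,y=0 over L1,L2,L5:
after L1 α=2/3: [88/3, 78, 30]
after L2 α=2/3: [454/9, 352/3, 220/3]
after L5 α=1/2: [551/9, 451/6, 329/3]
→ [61, 75, 110]

at x=2,y=2 over L1,L2,L5,L6,L7:
+L1 (α=1/3) → [55, 127/3, 70/3]
+L2 (α=1/5) → [339/5, 128/3, 871/15]
+L5 (α=3/5) → [2523/25, 2074/15, 2777/75]
+L6 (α=1) → [227, 37, 199]
+L7 (α=4/5) → [207, 129, 431/5]
→ [207, 129, 86]


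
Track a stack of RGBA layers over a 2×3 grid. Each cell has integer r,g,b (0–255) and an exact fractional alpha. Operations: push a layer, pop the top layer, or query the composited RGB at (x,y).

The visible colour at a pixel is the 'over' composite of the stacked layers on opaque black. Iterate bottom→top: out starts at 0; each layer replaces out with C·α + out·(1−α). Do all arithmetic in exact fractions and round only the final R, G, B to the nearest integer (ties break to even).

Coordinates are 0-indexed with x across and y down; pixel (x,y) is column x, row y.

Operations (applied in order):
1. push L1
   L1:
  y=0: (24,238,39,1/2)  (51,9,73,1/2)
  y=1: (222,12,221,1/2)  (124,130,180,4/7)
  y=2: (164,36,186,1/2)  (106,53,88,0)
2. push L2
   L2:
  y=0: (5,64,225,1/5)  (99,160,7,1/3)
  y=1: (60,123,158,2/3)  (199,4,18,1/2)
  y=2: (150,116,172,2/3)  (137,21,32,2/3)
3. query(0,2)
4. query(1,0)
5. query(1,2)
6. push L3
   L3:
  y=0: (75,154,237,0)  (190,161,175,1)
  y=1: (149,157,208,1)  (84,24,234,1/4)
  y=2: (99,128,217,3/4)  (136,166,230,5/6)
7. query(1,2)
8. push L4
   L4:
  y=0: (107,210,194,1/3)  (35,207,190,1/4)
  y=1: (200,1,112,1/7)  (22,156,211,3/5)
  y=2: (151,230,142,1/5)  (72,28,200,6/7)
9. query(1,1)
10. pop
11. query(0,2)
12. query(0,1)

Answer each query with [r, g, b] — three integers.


query (0,2) [L1,L2] — begin 0,0,0
after L1 α=1/2: [82, 18, 93]
after L2 α=2/3: [382/3, 250/3, 437/3]
= [127, 83, 146]

at x=1,y=0 over L1,L2:
after L1 α=1/2: [51/2, 9/2, 73/2]
after L2 α=1/3: [50, 169/3, 80/3]
→ [50, 56, 27]

at x=1,y=2 over L1,L2:
after L1 α=0: [0, 0, 0]
after L2 α=2/3: [274/3, 14, 64/3]
rounded: [91, 14, 21]

(1,2) stack=L1,L2,L3; from [0,0,0]:
L1 α=0: [0, 0, 0]
L2 α=2/3: [274/3, 14, 64/3]
L3 α=5/6: [1157/9, 422/3, 1757/9]
rounded: [129, 141, 195]

query (1,1) [L1,L2,L3,L4] — begin 0,0,0
+L1 (α=4/7) → [496/7, 520/7, 720/7]
+L2 (α=1/2) → [1889/14, 274/7, 423/7]
+L3 (α=1/4) → [6843/56, 495/14, 2907/28]
+L4 (α=3/5) → [8691/140, 3771/35, 11769/70]
rounded: [62, 108, 168]

at x=0,y=2 over L1,L2,L3:
L1 α=1/2: [82, 18, 93]
L2 α=2/3: [382/3, 250/3, 437/3]
L3 α=3/4: [1273/12, 701/6, 1195/6]
= [106, 117, 199]

query (0,1) [L1,L2,L3] — begin 0,0,0
L1 α=1/2: [111, 6, 221/2]
L2 α=2/3: [77, 84, 853/6]
L3 α=1: [149, 157, 208]
→ [149, 157, 208]


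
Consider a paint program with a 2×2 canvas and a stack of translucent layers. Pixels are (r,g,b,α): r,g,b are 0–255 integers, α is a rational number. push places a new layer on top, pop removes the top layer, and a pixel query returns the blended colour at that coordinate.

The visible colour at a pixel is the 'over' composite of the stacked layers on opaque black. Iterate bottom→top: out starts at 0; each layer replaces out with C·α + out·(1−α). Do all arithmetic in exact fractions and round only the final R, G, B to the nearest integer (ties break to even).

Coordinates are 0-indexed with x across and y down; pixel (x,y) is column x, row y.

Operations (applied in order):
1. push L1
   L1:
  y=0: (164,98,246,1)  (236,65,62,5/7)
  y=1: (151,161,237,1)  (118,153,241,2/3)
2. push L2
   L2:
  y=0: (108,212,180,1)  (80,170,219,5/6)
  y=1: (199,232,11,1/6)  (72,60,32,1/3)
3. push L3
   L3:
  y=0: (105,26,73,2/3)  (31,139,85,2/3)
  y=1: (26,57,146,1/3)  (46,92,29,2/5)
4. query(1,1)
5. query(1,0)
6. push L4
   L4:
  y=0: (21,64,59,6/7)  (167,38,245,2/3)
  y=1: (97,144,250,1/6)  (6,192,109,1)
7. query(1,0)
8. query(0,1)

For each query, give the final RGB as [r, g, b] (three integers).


query (1,1) [L1,L2,L3] — begin 0,0,0
L1 α=2/3: [236/3, 102, 482/3]
L2 α=1/3: [688/9, 88, 1060/9]
L3 α=2/5: [964/15, 448/5, 1234/15]
→ [64, 90, 82]

(1,0) stack=L1,L2,L3; from [0,0,0]:
L1 α=5/7: [1180/7, 325/7, 310/7]
L2 α=5/6: [1990/21, 6275/42, 7975/42]
L3 α=2/3: [3292/63, 17951/126, 15115/126]
rounded: [52, 142, 120]

at x=1,y=0 over L1,L2,L3,L4:
+L1 (α=5/7) → [1180/7, 325/7, 310/7]
+L2 (α=5/6) → [1990/21, 6275/42, 7975/42]
+L3 (α=2/3) → [3292/63, 17951/126, 15115/126]
+L4 (α=2/3) → [24334/189, 27527/378, 76855/378]
rounded: [129, 73, 203]

query (0,1) [L1,L2,L3,L4] — begin 0,0,0
L1 α=1: [151, 161, 237]
L2 α=1/6: [159, 1037/6, 598/3]
L3 α=1/3: [344/3, 1208/9, 1634/9]
L4 α=1/6: [2011/18, 3668/27, 5210/27]
→ [112, 136, 193]


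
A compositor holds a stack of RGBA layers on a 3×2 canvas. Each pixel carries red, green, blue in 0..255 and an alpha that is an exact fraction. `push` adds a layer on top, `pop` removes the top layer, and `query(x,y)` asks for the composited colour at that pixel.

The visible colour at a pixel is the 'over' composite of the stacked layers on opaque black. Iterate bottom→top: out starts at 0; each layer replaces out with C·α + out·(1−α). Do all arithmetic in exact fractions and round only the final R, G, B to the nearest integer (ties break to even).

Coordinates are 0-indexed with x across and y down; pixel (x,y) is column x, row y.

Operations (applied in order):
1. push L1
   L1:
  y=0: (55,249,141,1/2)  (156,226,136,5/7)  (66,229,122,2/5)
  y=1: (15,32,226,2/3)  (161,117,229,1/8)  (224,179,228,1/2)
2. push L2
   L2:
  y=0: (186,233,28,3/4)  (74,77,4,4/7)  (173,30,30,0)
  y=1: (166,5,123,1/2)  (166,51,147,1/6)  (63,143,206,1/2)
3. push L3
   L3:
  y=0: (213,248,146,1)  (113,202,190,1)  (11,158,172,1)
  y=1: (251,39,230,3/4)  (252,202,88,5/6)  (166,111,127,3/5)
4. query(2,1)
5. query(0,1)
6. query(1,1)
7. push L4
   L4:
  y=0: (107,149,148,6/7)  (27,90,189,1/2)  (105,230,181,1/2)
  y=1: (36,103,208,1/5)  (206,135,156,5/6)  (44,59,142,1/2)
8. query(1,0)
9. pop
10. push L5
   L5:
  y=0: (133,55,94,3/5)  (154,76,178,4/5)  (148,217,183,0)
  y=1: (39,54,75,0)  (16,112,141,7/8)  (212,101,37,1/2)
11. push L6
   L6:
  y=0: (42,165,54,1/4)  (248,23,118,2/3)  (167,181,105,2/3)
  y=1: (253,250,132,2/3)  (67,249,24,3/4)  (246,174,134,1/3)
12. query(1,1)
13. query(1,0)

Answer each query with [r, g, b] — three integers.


query (2,1) [L1,L2,L3] — begin 0,0,0
L1 α=1/2: [112, 179/2, 114]
L2 α=1/2: [175/2, 465/4, 160]
L3 α=3/5: [673/5, 1131/10, 701/5]
→ [135, 113, 140]

query (0,1) [L1,L2,L3] — begin 0,0,0
+L1 (α=2/3) → [10, 64/3, 452/3]
+L2 (α=1/2) → [88, 79/6, 821/6]
+L3 (α=3/4) → [841/4, 781/24, 4961/24]
rounded: [210, 33, 207]

(1,1) stack=L1,L2,L3; from [0,0,0]:
after L1 α=1/8: [161/8, 117/8, 229/8]
after L2 α=1/6: [711/16, 331/16, 2321/48]
after L3 α=5/6: [6957/32, 5497/32, 23441/288]
= [217, 172, 81]

(1,0) stack=L1,L2,L3,L4; from [0,0,0]:
after L1 α=5/7: [780/7, 1130/7, 680/7]
after L2 α=4/7: [4412/49, 5546/49, 2152/49]
after L3 α=1: [113, 202, 190]
after L4 α=1/2: [70, 146, 379/2]
= [70, 146, 190]

(1,1) stack=L1,L2,L3,L5,L6; from [0,0,0]:
+L1 (α=1/8) → [161/8, 117/8, 229/8]
+L2 (α=1/6) → [711/16, 331/16, 2321/48]
+L3 (α=5/6) → [6957/32, 5497/32, 23441/288]
+L5 (α=7/8) → [10541/256, 30585/256, 307697/2304]
+L6 (α=3/4) → [61997/1024, 221817/1024, 473585/9216]
= [61, 217, 51]

at x=1,y=0 over L1,L2,L3,L5,L6:
L1 α=5/7: [780/7, 1130/7, 680/7]
L2 α=4/7: [4412/49, 5546/49, 2152/49]
L3 α=1: [113, 202, 190]
L5 α=4/5: [729/5, 506/5, 902/5]
L6 α=2/3: [3209/15, 736/15, 694/5]
= [214, 49, 139]


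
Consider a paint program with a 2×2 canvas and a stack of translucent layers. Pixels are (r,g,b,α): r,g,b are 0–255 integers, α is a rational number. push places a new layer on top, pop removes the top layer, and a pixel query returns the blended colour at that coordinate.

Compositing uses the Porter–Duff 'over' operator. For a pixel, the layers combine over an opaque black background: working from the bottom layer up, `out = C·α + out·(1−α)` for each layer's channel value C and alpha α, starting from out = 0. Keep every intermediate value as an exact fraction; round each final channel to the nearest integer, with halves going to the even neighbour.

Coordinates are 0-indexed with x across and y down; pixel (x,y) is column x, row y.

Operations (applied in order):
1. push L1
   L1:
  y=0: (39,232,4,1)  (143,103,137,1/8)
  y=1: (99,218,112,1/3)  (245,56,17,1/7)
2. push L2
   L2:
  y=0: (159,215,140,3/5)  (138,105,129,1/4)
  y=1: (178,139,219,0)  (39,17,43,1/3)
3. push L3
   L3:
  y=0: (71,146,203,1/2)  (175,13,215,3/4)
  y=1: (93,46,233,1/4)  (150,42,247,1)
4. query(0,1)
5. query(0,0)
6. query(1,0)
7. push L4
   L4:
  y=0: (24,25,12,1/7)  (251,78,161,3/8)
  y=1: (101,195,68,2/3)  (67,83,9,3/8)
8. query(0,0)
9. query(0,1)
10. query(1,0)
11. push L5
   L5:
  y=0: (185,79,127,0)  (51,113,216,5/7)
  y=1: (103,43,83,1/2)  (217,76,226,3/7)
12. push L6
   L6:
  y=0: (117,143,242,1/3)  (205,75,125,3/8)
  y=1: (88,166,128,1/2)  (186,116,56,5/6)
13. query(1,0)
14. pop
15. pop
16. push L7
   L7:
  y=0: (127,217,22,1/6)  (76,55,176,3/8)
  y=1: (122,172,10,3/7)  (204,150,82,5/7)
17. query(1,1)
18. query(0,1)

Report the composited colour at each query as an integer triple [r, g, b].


query (0,1) [L1,L2,L3] — begin 0,0,0
+L1 (α=1/3) → [33, 218/3, 112/3]
+L2 (α=0) → [33, 218/3, 112/3]
+L3 (α=1/4) → [48, 66, 345/4]
= [48, 66, 86]

at x=0,y=0 over L1,L2,L3:
+L1 (α=1) → [39, 232, 4]
+L2 (α=3/5) → [111, 1109/5, 428/5]
+L3 (α=1/2) → [91, 1839/10, 1443/10]
→ [91, 184, 144]

at x=1,y=0 over L1,L2,L3:
L1 α=1/8: [143/8, 103/8, 137/8]
L2 α=1/4: [1533/32, 1149/32, 1443/32]
L3 α=3/4: [18333/128, 2397/128, 22083/128]
rounded: [143, 19, 173]

at x=0,y=0 over L1,L2,L3,L4:
+L1 (α=1) → [39, 232, 4]
+L2 (α=3/5) → [111, 1109/5, 428/5]
+L3 (α=1/2) → [91, 1839/10, 1443/10]
+L4 (α=1/7) → [570/7, 806/5, 627/5]
rounded: [81, 161, 125]

query (0,1) [L1,L2,L3,L4] — begin 0,0,0
L1 α=1/3: [33, 218/3, 112/3]
L2 α=0: [33, 218/3, 112/3]
L3 α=1/4: [48, 66, 345/4]
L4 α=2/3: [250/3, 152, 889/12]
→ [83, 152, 74]

(1,0) stack=L1,L2,L3,L4; from [0,0,0]:
after L1 α=1/8: [143/8, 103/8, 137/8]
after L2 α=1/4: [1533/32, 1149/32, 1443/32]
after L3 α=3/4: [18333/128, 2397/128, 22083/128]
after L4 α=3/8: [188049/1024, 41937/1024, 172239/1024]
→ [184, 41, 168]

at x=1,y=0 over L1,L2,L3,L4,L5,L6:
after L1 α=1/8: [143/8, 103/8, 137/8]
after L2 α=1/4: [1533/32, 1149/32, 1443/32]
after L3 α=3/4: [18333/128, 2397/128, 22083/128]
after L4 α=3/8: [188049/1024, 41937/1024, 172239/1024]
after L5 α=5/7: [318609/3584, 331217/3584, 725199/3584]
after L6 α=3/8: [3797205/28672, 2462485/28672, 4969995/28672]
rounded: [132, 86, 173]

query (1,1) [L1,L2,L3,L4,L7] — begin 0,0,0
+L1 (α=1/7) → [35, 8, 17/7]
+L2 (α=1/3) → [109/3, 11, 335/21]
+L3 (α=1) → [150, 42, 247]
+L4 (α=3/8) → [951/8, 459/8, 631/4]
+L7 (α=5/7) → [5031/28, 3459/28, 1451/14]
rounded: [180, 124, 104]

at x=0,y=1 over L1,L2,L3,L4,L7:
+L1 (α=1/3) → [33, 218/3, 112/3]
+L2 (α=0) → [33, 218/3, 112/3]
+L3 (α=1/4) → [48, 66, 345/4]
+L4 (α=2/3) → [250/3, 152, 889/12]
+L7 (α=3/7) → [2098/21, 1124/7, 979/21]
= [100, 161, 47]


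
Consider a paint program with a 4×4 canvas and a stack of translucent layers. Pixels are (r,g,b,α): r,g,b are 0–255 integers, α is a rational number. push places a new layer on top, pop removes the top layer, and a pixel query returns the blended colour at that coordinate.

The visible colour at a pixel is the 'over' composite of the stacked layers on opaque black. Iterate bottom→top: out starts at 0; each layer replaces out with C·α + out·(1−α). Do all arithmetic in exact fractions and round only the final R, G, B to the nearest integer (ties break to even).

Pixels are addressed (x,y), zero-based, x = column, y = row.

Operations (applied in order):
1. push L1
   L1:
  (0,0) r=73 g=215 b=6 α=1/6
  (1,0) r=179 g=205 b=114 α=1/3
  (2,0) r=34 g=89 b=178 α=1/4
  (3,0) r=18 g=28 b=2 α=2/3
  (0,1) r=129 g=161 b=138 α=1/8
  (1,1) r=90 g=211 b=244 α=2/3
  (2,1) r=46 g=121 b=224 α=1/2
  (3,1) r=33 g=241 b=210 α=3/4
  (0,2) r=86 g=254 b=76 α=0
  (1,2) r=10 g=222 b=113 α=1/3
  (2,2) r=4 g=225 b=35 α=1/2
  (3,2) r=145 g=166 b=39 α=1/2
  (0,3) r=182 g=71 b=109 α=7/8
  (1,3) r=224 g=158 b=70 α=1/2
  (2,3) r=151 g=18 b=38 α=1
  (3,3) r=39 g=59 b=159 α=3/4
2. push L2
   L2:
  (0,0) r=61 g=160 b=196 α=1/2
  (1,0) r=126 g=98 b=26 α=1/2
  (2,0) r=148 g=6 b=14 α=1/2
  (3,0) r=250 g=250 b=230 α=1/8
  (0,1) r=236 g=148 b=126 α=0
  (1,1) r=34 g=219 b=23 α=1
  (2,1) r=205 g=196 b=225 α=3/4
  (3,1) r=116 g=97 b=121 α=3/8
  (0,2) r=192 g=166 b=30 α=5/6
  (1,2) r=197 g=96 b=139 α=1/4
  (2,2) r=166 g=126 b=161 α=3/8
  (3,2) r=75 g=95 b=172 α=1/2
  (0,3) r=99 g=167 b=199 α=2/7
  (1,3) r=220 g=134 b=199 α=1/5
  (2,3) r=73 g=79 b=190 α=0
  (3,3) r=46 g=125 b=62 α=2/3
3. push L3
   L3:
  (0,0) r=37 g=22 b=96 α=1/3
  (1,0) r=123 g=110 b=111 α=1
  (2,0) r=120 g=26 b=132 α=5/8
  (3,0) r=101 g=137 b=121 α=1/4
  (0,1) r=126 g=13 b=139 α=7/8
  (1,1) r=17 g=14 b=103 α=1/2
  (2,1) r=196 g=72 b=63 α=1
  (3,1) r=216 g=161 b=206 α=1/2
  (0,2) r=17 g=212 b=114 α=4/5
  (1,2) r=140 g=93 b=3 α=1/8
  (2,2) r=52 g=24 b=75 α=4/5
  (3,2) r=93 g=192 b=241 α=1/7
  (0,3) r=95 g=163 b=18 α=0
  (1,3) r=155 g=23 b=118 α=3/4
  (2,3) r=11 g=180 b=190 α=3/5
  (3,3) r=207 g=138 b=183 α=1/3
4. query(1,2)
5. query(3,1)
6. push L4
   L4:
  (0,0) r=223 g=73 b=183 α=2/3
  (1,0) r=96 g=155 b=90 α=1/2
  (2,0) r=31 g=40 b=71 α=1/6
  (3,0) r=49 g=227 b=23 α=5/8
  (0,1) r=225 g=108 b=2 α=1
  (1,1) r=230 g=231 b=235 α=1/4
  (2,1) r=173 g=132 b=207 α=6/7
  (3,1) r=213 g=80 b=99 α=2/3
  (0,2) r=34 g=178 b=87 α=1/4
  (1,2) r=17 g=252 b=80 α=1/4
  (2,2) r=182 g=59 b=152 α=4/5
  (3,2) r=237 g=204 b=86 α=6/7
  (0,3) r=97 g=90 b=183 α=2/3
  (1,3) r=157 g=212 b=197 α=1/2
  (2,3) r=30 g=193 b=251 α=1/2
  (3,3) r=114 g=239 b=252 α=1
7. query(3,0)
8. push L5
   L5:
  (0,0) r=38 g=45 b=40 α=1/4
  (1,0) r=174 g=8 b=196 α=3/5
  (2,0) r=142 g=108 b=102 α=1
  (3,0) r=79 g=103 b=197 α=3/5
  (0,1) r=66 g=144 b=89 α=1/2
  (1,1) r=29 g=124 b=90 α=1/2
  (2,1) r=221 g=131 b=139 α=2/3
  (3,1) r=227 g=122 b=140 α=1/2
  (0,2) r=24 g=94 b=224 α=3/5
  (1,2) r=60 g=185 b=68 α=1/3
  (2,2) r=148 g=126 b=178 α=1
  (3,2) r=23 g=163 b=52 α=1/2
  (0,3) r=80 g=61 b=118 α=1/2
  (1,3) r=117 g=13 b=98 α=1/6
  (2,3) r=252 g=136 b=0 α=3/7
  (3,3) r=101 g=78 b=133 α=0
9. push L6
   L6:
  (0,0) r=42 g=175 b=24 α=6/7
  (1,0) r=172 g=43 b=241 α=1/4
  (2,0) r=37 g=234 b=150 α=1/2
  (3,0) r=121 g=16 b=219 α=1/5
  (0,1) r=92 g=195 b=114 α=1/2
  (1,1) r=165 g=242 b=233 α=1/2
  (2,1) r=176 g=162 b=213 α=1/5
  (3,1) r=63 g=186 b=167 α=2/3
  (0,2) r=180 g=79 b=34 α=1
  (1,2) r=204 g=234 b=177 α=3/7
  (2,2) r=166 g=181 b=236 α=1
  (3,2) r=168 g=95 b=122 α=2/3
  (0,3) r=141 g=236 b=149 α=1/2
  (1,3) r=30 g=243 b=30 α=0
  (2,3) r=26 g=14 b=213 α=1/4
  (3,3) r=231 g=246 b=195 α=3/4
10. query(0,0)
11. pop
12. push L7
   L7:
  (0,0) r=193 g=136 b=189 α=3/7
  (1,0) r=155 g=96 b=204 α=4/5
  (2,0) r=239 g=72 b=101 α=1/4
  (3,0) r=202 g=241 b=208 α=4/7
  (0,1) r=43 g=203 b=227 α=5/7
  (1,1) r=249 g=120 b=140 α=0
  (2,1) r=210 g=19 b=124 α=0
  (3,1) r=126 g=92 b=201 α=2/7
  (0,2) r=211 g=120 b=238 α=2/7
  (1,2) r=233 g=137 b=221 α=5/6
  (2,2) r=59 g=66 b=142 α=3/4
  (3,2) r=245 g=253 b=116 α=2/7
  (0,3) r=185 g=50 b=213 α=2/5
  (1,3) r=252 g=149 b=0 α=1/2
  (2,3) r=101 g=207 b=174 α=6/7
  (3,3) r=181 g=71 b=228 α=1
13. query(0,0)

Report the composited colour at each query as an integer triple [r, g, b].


query (1,2) [L1,L2,L3] — begin 0,0,0
L1 α=1/3: [10/3, 74, 113/3]
L2 α=1/4: [207/4, 159/2, 63]
L3 α=1/8: [2009/32, 1299/16, 111/2]
= [63, 81, 56]

at x=3,y=1 over L1,L2,L3:
+L1 (α=3/4) → [99/4, 723/4, 315/2]
+L2 (α=3/8) → [1887/32, 4779/32, 2301/16]
+L3 (α=1/2) → [8799/64, 9931/64, 5597/32]
rounded: [137, 155, 175]

query (3,0) [L1,L2,L3,L4] — begin 0,0,0
L1 α=2/3: [12, 56/3, 4/3]
L2 α=1/8: [167/4, 571/12, 359/12]
L3 α=1/4: [905/16, 1119/16, 843/16]
L4 α=5/8: [6635/128, 21517/128, 4369/128]
= [52, 168, 34]

query (0,0) [L1,L2,L3,L4,L5,L6] — begin 0,0,0
+L1 (α=1/6) → [73/6, 215/6, 1]
+L2 (α=1/2) → [439/12, 1175/12, 197/2]
+L3 (α=1/3) → [661/18, 1307/18, 293/3]
+L4 (α=2/3) → [8689/54, 3935/54, 1391/9]
+L5 (α=1/4) → [9373/72, 4745/72, 1511/12]
+L6 (α=6/7) → [3931/72, 80345/504, 3239/84]
= [55, 159, 39]

at x=0,y=0 over L1,L2,L3,L4,L5,L7:
L1 α=1/6: [73/6, 215/6, 1]
L2 α=1/2: [439/12, 1175/12, 197/2]
L3 α=1/3: [661/18, 1307/18, 293/3]
L4 α=2/3: [8689/54, 3935/54, 1391/9]
L5 α=1/4: [9373/72, 4745/72, 1511/12]
L7 α=3/7: [19795/126, 1727/18, 3212/21]
rounded: [157, 96, 153]


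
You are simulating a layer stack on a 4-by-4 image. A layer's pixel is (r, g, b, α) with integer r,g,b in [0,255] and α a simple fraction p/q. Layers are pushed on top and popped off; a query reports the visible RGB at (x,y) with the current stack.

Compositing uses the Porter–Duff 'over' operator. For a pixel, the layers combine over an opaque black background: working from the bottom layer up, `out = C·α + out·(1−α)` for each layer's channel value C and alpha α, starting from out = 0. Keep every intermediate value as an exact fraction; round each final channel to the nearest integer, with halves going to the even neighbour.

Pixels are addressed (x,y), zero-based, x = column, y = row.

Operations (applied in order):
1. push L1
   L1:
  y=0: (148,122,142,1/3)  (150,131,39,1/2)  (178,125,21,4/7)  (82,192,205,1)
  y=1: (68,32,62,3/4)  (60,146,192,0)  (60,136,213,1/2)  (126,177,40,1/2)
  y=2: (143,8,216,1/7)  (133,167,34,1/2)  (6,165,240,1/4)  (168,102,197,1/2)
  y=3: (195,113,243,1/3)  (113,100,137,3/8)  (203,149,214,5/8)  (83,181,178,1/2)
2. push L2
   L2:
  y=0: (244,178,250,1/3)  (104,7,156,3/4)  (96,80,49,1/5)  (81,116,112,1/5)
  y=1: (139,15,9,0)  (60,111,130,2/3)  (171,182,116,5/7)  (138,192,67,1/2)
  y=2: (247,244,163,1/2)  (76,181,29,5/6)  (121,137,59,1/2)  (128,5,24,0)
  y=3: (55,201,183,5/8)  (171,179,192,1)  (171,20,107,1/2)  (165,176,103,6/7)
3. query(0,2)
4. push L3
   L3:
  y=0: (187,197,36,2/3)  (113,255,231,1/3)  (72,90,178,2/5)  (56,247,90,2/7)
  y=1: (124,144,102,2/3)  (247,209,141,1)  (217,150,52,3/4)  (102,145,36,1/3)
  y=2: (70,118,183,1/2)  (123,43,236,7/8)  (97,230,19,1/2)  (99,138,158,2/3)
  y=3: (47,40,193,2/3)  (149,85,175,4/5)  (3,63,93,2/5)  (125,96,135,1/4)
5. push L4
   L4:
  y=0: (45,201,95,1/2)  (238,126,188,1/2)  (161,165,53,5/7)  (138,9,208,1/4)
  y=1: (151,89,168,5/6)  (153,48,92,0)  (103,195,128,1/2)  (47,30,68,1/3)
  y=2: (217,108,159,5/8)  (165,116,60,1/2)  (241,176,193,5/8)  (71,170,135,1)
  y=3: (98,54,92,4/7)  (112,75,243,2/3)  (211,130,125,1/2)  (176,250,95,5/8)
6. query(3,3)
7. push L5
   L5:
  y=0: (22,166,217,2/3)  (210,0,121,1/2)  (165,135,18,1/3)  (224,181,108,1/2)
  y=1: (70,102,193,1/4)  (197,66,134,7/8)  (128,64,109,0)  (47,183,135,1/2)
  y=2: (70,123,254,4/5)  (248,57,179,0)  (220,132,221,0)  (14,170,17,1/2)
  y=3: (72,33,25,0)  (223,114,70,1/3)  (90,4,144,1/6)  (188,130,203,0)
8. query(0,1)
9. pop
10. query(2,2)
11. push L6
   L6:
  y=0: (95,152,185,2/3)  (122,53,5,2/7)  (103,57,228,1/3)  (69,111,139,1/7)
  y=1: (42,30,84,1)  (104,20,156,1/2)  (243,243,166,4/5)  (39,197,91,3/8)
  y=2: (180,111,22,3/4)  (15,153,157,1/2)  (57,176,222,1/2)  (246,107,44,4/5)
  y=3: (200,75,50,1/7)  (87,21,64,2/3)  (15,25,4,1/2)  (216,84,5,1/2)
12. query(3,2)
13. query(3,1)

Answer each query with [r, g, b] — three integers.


query (0,2) [L1,L2] — begin 0,0,0
after L1 α=1/7: [143/7, 8/7, 216/7]
after L2 α=1/2: [936/7, 858/7, 1357/14]
rounded: [134, 123, 97]

query (3,3) [L1,L2,L3,L4] — begin 0,0,0
L1 α=1/2: [83/2, 181/2, 89]
L2 α=6/7: [2063/14, 2293/14, 101]
L3 α=1/4: [7939/56, 8223/56, 219/2]
L4 α=5/8: [73097/448, 94669/448, 1607/16]
= [163, 211, 100]

(0,1) stack=L1,L2,L3,L4,L5; from [0,0,0]:
after L1 α=3/4: [51, 24, 93/2]
after L2 α=0: [51, 24, 93/2]
after L3 α=2/3: [299/3, 104, 167/2]
after L4 α=5/6: [1282/9, 183/2, 1847/12]
after L5 α=1/4: [373/3, 753/8, 2619/16]
= [124, 94, 164]

query (2,2) [L1,L2,L3,L4] — begin 0,0,0
after L1 α=1/4: [3/2, 165/4, 60]
after L2 α=1/2: [245/4, 713/8, 119/2]
after L3 α=1/2: [633/8, 2553/16, 157/4]
after L4 α=5/8: [11539/64, 21739/128, 4331/32]
→ [180, 170, 135]

(3,2) stack=L1,L2,L3,L4,L6; from [0,0,0]:
+L1 (α=1/2) → [84, 51, 197/2]
+L2 (α=0) → [84, 51, 197/2]
+L3 (α=2/3) → [94, 109, 829/6]
+L4 (α=1) → [71, 170, 135]
+L6 (α=4/5) → [211, 598/5, 311/5]
→ [211, 120, 62]

at x=3,y=1 over L1,L2,L3,L4,L6:
+L1 (α=1/2) → [63, 177/2, 20]
+L2 (α=1/2) → [201/2, 561/4, 87/2]
+L3 (α=1/3) → [101, 851/6, 41]
+L4 (α=1/3) → [83, 941/9, 50]
+L6 (α=3/8) → [133/2, 1253/9, 523/8]
rounded: [66, 139, 65]
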